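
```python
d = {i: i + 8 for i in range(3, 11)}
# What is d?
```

{3: 11, 4: 12, 5: 13, 6: 14, 7: 15, 8: 16, 9: 17, 10: 18}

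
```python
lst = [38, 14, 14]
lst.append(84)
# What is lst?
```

[38, 14, 14, 84]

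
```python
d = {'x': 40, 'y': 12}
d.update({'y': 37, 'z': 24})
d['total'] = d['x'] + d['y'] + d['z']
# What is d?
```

After line 1: d = {'x': 40, 'y': 12}
After line 2 (y overwritten, z added): d = {'x': 40, 'y': 37, 'z': 24}
After line 3 (total = 40 + 37 + 24 = 101): d = {'x': 40, 'y': 37, 'z': 24, 'total': 101}

{'x': 40, 'y': 37, 'z': 24, 'total': 101}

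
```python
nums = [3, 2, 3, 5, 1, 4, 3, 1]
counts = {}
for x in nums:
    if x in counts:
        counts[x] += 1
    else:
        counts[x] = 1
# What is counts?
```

Initial: counts = {}, nums = [3, 2, 3, 5, 1, 4, 3, 1]
See 3: counts = {3: 1}
See 2: counts = {3: 1, 2: 1}
See 3: counts = {3: 2, 2: 1}
See 5: counts = {3: 2, 2: 1, 5: 1}
See 1: counts = {3: 2, 2: 1, 5: 1, 1: 1}
See 4: counts = {3: 2, 2: 1, 5: 1, 1: 1, 4: 1}
See 3: counts = {3: 3, 2: 1, 5: 1, 1: 1, 4: 1}
See 1: counts = {3: 3, 2: 1, 5: 1, 1: 2, 4: 1}

{3: 3, 2: 1, 5: 1, 1: 2, 4: 1}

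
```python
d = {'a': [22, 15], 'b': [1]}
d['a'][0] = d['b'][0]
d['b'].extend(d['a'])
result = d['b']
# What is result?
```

After line 1: d = {'a': [22, 15], 'b': [1]}
After line 2 (a[0] = b[0] = 1): d = {'a': [1, 15], 'b': [1]}
After line 3 (b.extend(a) appends [1, 15]): d = {'a': [1, 15], 'b': [1, 1, 15]}
After line 4: result = d['b'] = [1, 1, 15]

[1, 1, 15]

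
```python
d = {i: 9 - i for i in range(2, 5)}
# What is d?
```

{2: 7, 3: 6, 4: 5}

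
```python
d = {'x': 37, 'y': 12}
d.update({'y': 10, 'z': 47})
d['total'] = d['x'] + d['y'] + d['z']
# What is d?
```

After line 1: d = {'x': 37, 'y': 12}
After line 2 (y overwritten, z added): d = {'x': 37, 'y': 10, 'z': 47}
After line 3 (total = 37 + 10 + 47 = 94): d = {'x': 37, 'y': 10, 'z': 47, 'total': 94}

{'x': 37, 'y': 10, 'z': 47, 'total': 94}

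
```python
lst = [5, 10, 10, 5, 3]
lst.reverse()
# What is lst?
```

[3, 5, 10, 10, 5]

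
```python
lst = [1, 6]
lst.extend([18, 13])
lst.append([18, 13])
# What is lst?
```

After line 1: lst = [1, 6]
After line 2 (extend unpacks [18, 13]): lst = [1, 6, 18, 13]
After line 3 (append adds [18, 13] as single element): lst = [1, 6, 18, 13, [18, 13]]

[1, 6, 18, 13, [18, 13]]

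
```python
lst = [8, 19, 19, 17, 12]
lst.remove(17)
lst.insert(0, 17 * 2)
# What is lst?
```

After line 1: lst = [8, 19, 19, 17, 12]
After line 2 (remove first 17): lst = [8, 19, 19, 12]
After line 3 (insert 34 at index 0): lst = [34, 8, 19, 19, 12]

[34, 8, 19, 19, 12]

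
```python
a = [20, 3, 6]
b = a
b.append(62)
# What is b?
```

After line 1: a = [20, 3, 6]
After line 2 (b = a is an alias, same object): a = [20, 3, 6], b = [20, 3, 6]
After line 3 (b.append mutates the shared list): a = [20, 3, 6, 62], b = [20, 3, 6, 62]

[20, 3, 6, 62]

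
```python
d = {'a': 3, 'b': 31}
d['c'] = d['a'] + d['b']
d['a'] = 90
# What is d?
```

After line 1: d = {'a': 3, 'b': 31}
After line 2 (d['c'] = 3 + 31): d = {'a': 3, 'b': 31, 'c': 34}
After line 3: d = {'a': 90, 'b': 31, 'c': 34}

{'a': 90, 'b': 31, 'c': 34}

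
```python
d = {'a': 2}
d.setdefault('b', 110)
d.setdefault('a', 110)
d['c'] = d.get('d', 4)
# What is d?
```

After line 1: d = {'a': 2}
After line 2 (setdefault adds 'b'=110): d = {'a': 2, 'b': 110}
After line 3 (setdefault 'a' no-op, already exists): d = {'a': 2, 'b': 110}
After line 4 (get('d', 4) returns default since 'd' not in d): d = {'a': 2, 'b': 110, 'c': 4}

{'a': 2, 'b': 110, 'c': 4}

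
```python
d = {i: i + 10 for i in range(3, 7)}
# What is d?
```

{3: 13, 4: 14, 5: 15, 6: 16}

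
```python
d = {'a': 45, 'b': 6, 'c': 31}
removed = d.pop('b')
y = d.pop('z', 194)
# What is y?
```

After line 1: d = {'a': 45, 'b': 6, 'c': 31}
After line 2 (pop 'b' returns 6): d = {'a': 45, 'c': 31}, removed = 6
After line 3 (pop 'z' missing, returns default 194): d = {'a': 45, 'c': 31}, y = 194

194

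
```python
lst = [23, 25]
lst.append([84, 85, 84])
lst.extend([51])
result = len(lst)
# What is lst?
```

After line 1: lst = [23, 25]
After line 2 (append adds [84, 85, 84] as single element): lst = [23, 25, [84, 85, 84]]
After line 3 (extend unpacks [51], adds 51): lst = [23, 25, [84, 85, 84], 51]
After line 4: result = len(lst) = 4

[23, 25, [84, 85, 84], 51]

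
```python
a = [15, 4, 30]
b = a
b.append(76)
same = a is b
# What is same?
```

After line 1: a = [15, 4, 30]
After line 2 (b = a is an alias, same object): a = [15, 4, 30], b = [15, 4, 30]
After line 3 (b.append mutates the shared list): a = [15, 4, 30, 76], b = [15, 4, 30, 76]
After line 4 (same = a is b; same object -> True): same = True

True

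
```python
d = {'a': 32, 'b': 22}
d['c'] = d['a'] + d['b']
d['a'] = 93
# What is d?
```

After line 1: d = {'a': 32, 'b': 22}
After line 2 (d['c'] = 32 + 22): d = {'a': 32, 'b': 22, 'c': 54}
After line 3: d = {'a': 93, 'b': 22, 'c': 54}

{'a': 93, 'b': 22, 'c': 54}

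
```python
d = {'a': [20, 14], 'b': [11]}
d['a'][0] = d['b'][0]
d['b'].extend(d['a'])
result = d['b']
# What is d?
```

After line 1: d = {'a': [20, 14], 'b': [11]}
After line 2 (a[0] = b[0] = 11): d = {'a': [11, 14], 'b': [11]}
After line 3 (b.extend(a) appends [11, 14]): d = {'a': [11, 14], 'b': [11, 11, 14]}
After line 4: result = d['b'] = [11, 11, 14]

{'a': [11, 14], 'b': [11, 11, 14]}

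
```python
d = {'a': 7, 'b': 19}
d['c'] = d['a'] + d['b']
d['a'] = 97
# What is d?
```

After line 1: d = {'a': 7, 'b': 19}
After line 2 (d['c'] = 7 + 19): d = {'a': 7, 'b': 19, 'c': 26}
After line 3: d = {'a': 97, 'b': 19, 'c': 26}

{'a': 97, 'b': 19, 'c': 26}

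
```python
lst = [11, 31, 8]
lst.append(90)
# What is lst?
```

[11, 31, 8, 90]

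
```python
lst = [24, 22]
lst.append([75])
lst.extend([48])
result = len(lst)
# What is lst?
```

After line 1: lst = [24, 22]
After line 2 (append adds [75] as single element): lst = [24, 22, [75]]
After line 3 (extend unpacks [48], adds 48): lst = [24, 22, [75], 48]
After line 4: result = len(lst) = 4

[24, 22, [75], 48]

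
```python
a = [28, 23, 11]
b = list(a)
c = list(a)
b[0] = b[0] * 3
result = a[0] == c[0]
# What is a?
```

After line 1: a = [28, 23, 11]
After line 2 (b = list(a), copy): a = [28, 23, 11], b = [28, 23, 11]
After line 3 (c = list(a) is a copy, new object): c = [28, 23, 11]
After line 4 (b[0] = 28 * 3 = 84; only b mutates (copy)): a = [28, 23, 11], b = [84, 23, 11], c = [28, 23, 11]
After line 5 (a[0] = 28, c[0] = 28; result = True)

[28, 23, 11]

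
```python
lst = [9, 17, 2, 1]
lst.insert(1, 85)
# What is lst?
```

[9, 85, 17, 2, 1]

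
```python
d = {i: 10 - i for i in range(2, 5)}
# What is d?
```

{2: 8, 3: 7, 4: 6}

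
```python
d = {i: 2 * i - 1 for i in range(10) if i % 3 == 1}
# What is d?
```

{1: 1, 4: 7, 7: 13}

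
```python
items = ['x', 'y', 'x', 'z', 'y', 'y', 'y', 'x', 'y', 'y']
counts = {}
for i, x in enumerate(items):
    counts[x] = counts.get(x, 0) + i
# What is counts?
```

Initial: counts = {}, items = ['x', 'y', 'x', 'z', 'y', 'y', 'y', 'x', 'y', 'y']
i=0, x='x': counts = {'x': 0}
i=1, x='y': counts = {'x': 0, 'y': 1}
i=2, x='x': counts = {'x': 2, 'y': 1}
i=3, x='z': counts = {'x': 2, 'y': 1, 'z': 3}
i=4, x='y': counts = {'x': 2, 'y': 5, 'z': 3}
i=5, x='y': counts = {'x': 2, 'y': 10, 'z': 3}
i=6, x='y': counts = {'x': 2, 'y': 16, 'z': 3}
i=7, x='x': counts = {'x': 9, 'y': 16, 'z': 3}
i=8, x='y': counts = {'x': 9, 'y': 24, 'z': 3}
i=9, x='y': counts = {'x': 9, 'y': 33, 'z': 3}

{'x': 9, 'y': 33, 'z': 3}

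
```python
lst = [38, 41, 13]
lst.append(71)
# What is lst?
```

[38, 41, 13, 71]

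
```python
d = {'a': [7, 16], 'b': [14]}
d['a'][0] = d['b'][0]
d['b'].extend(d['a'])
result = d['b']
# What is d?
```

After line 1: d = {'a': [7, 16], 'b': [14]}
After line 2 (a[0] = b[0] = 14): d = {'a': [14, 16], 'b': [14]}
After line 3 (b.extend(a) appends [14, 16]): d = {'a': [14, 16], 'b': [14, 14, 16]}
After line 4: result = d['b'] = [14, 14, 16]

{'a': [14, 16], 'b': [14, 14, 16]}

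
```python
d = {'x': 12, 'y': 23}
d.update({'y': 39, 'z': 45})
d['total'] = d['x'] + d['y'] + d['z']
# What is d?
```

After line 1: d = {'x': 12, 'y': 23}
After line 2 (y overwritten, z added): d = {'x': 12, 'y': 39, 'z': 45}
After line 3 (total = 12 + 39 + 45 = 96): d = {'x': 12, 'y': 39, 'z': 45, 'total': 96}

{'x': 12, 'y': 39, 'z': 45, 'total': 96}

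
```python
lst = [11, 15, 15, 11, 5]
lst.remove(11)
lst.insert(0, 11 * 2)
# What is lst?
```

After line 1: lst = [11, 15, 15, 11, 5]
After line 2 (remove first 11): lst = [15, 15, 11, 5]
After line 3 (insert 22 at index 0): lst = [22, 15, 15, 11, 5]

[22, 15, 15, 11, 5]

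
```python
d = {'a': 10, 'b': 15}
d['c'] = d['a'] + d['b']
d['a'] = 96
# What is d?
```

After line 1: d = {'a': 10, 'b': 15}
After line 2 (d['c'] = 10 + 15): d = {'a': 10, 'b': 15, 'c': 25}
After line 3: d = {'a': 96, 'b': 15, 'c': 25}

{'a': 96, 'b': 15, 'c': 25}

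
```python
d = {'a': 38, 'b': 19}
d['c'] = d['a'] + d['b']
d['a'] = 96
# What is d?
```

After line 1: d = {'a': 38, 'b': 19}
After line 2 (d['c'] = 38 + 19): d = {'a': 38, 'b': 19, 'c': 57}
After line 3: d = {'a': 96, 'b': 19, 'c': 57}

{'a': 96, 'b': 19, 'c': 57}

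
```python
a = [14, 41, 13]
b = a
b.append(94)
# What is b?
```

After line 1: a = [14, 41, 13]
After line 2 (b = a is an alias, same object): a = [14, 41, 13], b = [14, 41, 13]
After line 3 (b.append mutates the shared list): a = [14, 41, 13, 94], b = [14, 41, 13, 94]

[14, 41, 13, 94]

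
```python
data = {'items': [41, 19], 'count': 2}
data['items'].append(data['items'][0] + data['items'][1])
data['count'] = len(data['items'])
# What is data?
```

After line 1: data = {'items': [41, 19], 'count': 2}
After line 2 (append 41 + 19 = 60): data = {'items': [41, 19, 60], 'count': 2}
After line 3 (count = len(items) = 3): data = {'items': [41, 19, 60], 'count': 3}

{'items': [41, 19, 60], 'count': 3}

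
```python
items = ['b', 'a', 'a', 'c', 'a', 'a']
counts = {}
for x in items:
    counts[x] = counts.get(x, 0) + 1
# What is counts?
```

Initial: counts = {}, items = ['b', 'a', 'a', 'c', 'a', 'a']
See 'b': counts = {'b': 1}
See 'a': counts = {'b': 1, 'a': 1}
See 'a': counts = {'b': 1, 'a': 2}
See 'c': counts = {'b': 1, 'a': 2, 'c': 1}
See 'a': counts = {'b': 1, 'a': 3, 'c': 1}
See 'a': counts = {'b': 1, 'a': 4, 'c': 1}

{'b': 1, 'a': 4, 'c': 1}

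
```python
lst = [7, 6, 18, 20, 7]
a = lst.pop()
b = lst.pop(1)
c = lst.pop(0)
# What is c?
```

After line 1: lst = [7, 6, 18, 20, 7]
After line 2 (pop() -> a = 7): lst = [7, 6, 18, 20]
After line 3 (pop(1) -> b = 6): lst = [7, 18, 20]
After line 4 (pop(0) -> c = 7): lst = [18, 20]

7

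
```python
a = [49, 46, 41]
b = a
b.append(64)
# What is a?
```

After line 1: a = [49, 46, 41]
After line 2 (b = a is an alias, same object): a = [49, 46, 41], b = [49, 46, 41]
After line 3 (b.append mutates the shared list): a = [49, 46, 41, 64], b = [49, 46, 41, 64]

[49, 46, 41, 64]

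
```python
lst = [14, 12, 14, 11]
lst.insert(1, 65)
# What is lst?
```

[14, 65, 12, 14, 11]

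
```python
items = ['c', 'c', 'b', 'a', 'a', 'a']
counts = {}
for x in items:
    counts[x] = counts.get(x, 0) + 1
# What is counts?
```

Initial: counts = {}, items = ['c', 'c', 'b', 'a', 'a', 'a']
See 'c': counts = {'c': 1}
See 'c': counts = {'c': 2}
See 'b': counts = {'c': 2, 'b': 1}
See 'a': counts = {'c': 2, 'b': 1, 'a': 1}
See 'a': counts = {'c': 2, 'b': 1, 'a': 2}
See 'a': counts = {'c': 2, 'b': 1, 'a': 3}

{'c': 2, 'b': 1, 'a': 3}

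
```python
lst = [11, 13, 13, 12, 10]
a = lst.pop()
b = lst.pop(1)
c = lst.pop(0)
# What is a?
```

After line 1: lst = [11, 13, 13, 12, 10]
After line 2 (pop() -> a = 10): lst = [11, 13, 13, 12]
After line 3 (pop(1) -> b = 13): lst = [11, 13, 12]
After line 4 (pop(0) -> c = 11): lst = [13, 12]

10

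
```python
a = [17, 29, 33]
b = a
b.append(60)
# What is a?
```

After line 1: a = [17, 29, 33]
After line 2 (b = a is an alias, same object): a = [17, 29, 33], b = [17, 29, 33]
After line 3 (b.append mutates the shared list): a = [17, 29, 33, 60], b = [17, 29, 33, 60]

[17, 29, 33, 60]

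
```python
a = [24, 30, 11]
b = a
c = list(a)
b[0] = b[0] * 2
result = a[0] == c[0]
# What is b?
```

After line 1: a = [24, 30, 11]
After line 2 (b = a, alias): a = [24, 30, 11], b = [24, 30, 11]
After line 3 (c = list(a) is a copy, new object): c = [24, 30, 11]
After line 4 (b[0] = 24 * 2 = 48; mutates shared a/b): a = b = [48, 30, 11], c = [24, 30, 11]
After line 5 (a[0] = 48, c[0] = 24; result = False)

[48, 30, 11]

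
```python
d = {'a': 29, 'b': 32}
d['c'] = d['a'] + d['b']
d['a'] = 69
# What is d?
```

After line 1: d = {'a': 29, 'b': 32}
After line 2 (d['c'] = 29 + 32): d = {'a': 29, 'b': 32, 'c': 61}
After line 3: d = {'a': 69, 'b': 32, 'c': 61}

{'a': 69, 'b': 32, 'c': 61}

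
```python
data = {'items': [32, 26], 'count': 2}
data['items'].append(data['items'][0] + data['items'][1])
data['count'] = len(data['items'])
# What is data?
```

After line 1: data = {'items': [32, 26], 'count': 2}
After line 2 (append 32 + 26 = 58): data = {'items': [32, 26, 58], 'count': 2}
After line 3 (count = len(items) = 3): data = {'items': [32, 26, 58], 'count': 3}

{'items': [32, 26, 58], 'count': 3}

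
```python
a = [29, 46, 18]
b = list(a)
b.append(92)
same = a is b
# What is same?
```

After line 1: a = [29, 46, 18]
After line 2 (b = list(a) is a shallow copy, new object): a = [29, 46, 18], b = [29, 46, 18]
After line 3 (append only mutates b): a = [29, 46, 18], b = [29, 46, 18, 92]
After line 4 (same = a is b; different objects -> False): same = False

False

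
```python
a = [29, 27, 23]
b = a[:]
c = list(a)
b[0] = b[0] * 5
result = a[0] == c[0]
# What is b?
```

After line 1: a = [29, 27, 23]
After line 2 (b = a[:], copy): a = [29, 27, 23], b = [29, 27, 23]
After line 3 (c = list(a) is a copy, new object): c = [29, 27, 23]
After line 4 (b[0] = 29 * 5 = 145; only b mutates (copy)): a = [29, 27, 23], b = [145, 27, 23], c = [29, 27, 23]
After line 5 (a[0] = 29, c[0] = 29; result = True)

[145, 27, 23]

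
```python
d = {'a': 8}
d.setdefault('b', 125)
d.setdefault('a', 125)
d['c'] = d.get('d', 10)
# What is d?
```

After line 1: d = {'a': 8}
After line 2 (setdefault adds 'b'=125): d = {'a': 8, 'b': 125}
After line 3 (setdefault 'a' no-op, already exists): d = {'a': 8, 'b': 125}
After line 4 (get('d', 10) returns default since 'd' not in d): d = {'a': 8, 'b': 125, 'c': 10}

{'a': 8, 'b': 125, 'c': 10}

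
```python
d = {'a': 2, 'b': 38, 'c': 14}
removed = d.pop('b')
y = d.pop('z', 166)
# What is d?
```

After line 1: d = {'a': 2, 'b': 38, 'c': 14}
After line 2 (pop 'b' returns 38): d = {'a': 2, 'c': 14}, removed = 38
After line 3 (pop 'z' missing, returns default 166): d = {'a': 2, 'c': 14}, y = 166

{'a': 2, 'c': 14}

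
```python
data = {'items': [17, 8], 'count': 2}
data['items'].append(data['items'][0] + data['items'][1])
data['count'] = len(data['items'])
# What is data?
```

After line 1: data = {'items': [17, 8], 'count': 2}
After line 2 (append 17 + 8 = 25): data = {'items': [17, 8, 25], 'count': 2}
After line 3 (count = len(items) = 3): data = {'items': [17, 8, 25], 'count': 3}

{'items': [17, 8, 25], 'count': 3}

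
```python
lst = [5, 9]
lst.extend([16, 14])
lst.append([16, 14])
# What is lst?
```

After line 1: lst = [5, 9]
After line 2 (extend unpacks [16, 14]): lst = [5, 9, 16, 14]
After line 3 (append adds [16, 14] as single element): lst = [5, 9, 16, 14, [16, 14]]

[5, 9, 16, 14, [16, 14]]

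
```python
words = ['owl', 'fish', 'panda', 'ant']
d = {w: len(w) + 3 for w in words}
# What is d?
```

{'owl': 6, 'fish': 7, 'panda': 8, 'ant': 6}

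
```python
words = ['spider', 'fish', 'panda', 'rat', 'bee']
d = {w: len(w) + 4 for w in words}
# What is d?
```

{'spider': 10, 'fish': 8, 'panda': 9, 'rat': 7, 'bee': 7}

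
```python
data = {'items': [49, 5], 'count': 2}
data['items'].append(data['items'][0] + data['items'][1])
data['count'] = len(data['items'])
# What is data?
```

After line 1: data = {'items': [49, 5], 'count': 2}
After line 2 (append 49 + 5 = 54): data = {'items': [49, 5, 54], 'count': 2}
After line 3 (count = len(items) = 3): data = {'items': [49, 5, 54], 'count': 3}

{'items': [49, 5, 54], 'count': 3}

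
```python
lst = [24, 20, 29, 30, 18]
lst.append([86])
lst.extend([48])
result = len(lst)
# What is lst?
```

After line 1: lst = [24, 20, 29, 30, 18]
After line 2 (append adds [86] as single element): lst = [24, 20, 29, 30, 18, [86]]
After line 3 (extend unpacks [48], adds 48): lst = [24, 20, 29, 30, 18, [86], 48]
After line 4: result = len(lst) = 7

[24, 20, 29, 30, 18, [86], 48]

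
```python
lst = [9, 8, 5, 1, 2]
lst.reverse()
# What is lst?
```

[2, 1, 5, 8, 9]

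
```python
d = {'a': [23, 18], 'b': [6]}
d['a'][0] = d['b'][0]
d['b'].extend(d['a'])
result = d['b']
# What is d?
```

After line 1: d = {'a': [23, 18], 'b': [6]}
After line 2 (a[0] = b[0] = 6): d = {'a': [6, 18], 'b': [6]}
After line 3 (b.extend(a) appends [6, 18]): d = {'a': [6, 18], 'b': [6, 6, 18]}
After line 4: result = d['b'] = [6, 6, 18]

{'a': [6, 18], 'b': [6, 6, 18]}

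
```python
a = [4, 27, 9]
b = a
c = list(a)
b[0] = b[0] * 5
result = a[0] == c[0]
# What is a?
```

After line 1: a = [4, 27, 9]
After line 2 (b = a, alias): a = [4, 27, 9], b = [4, 27, 9]
After line 3 (c = list(a) is a copy, new object): c = [4, 27, 9]
After line 4 (b[0] = 4 * 5 = 20; mutates shared a/b): a = b = [20, 27, 9], c = [4, 27, 9]
After line 5 (a[0] = 20, c[0] = 4; result = False)

[20, 27, 9]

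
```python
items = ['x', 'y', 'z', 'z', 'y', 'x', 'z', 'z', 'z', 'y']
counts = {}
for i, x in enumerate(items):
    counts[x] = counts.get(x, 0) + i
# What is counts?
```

Initial: counts = {}, items = ['x', 'y', 'z', 'z', 'y', 'x', 'z', 'z', 'z', 'y']
i=0, x='x': counts = {'x': 0}
i=1, x='y': counts = {'x': 0, 'y': 1}
i=2, x='z': counts = {'x': 0, 'y': 1, 'z': 2}
i=3, x='z': counts = {'x': 0, 'y': 1, 'z': 5}
i=4, x='y': counts = {'x': 0, 'y': 5, 'z': 5}
i=5, x='x': counts = {'x': 5, 'y': 5, 'z': 5}
i=6, x='z': counts = {'x': 5, 'y': 5, 'z': 11}
i=7, x='z': counts = {'x': 5, 'y': 5, 'z': 18}
i=8, x='z': counts = {'x': 5, 'y': 5, 'z': 26}
i=9, x='y': counts = {'x': 5, 'y': 14, 'z': 26}

{'x': 5, 'y': 14, 'z': 26}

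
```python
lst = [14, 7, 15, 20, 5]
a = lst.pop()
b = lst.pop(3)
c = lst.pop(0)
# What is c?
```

After line 1: lst = [14, 7, 15, 20, 5]
After line 2 (pop() -> a = 5): lst = [14, 7, 15, 20]
After line 3 (pop(3) -> b = 20): lst = [14, 7, 15]
After line 4 (pop(0) -> c = 14): lst = [7, 15]

14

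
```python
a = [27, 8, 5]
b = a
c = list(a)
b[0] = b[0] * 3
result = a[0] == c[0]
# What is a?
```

After line 1: a = [27, 8, 5]
After line 2 (b = a, alias): a = [27, 8, 5], b = [27, 8, 5]
After line 3 (c = list(a) is a copy, new object): c = [27, 8, 5]
After line 4 (b[0] = 27 * 3 = 81; mutates shared a/b): a = b = [81, 8, 5], c = [27, 8, 5]
After line 5 (a[0] = 81, c[0] = 27; result = False)

[81, 8, 5]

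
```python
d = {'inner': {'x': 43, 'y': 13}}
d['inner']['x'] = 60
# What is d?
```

After line 1: d = {'inner': {'x': 43, 'y': 13}}
After line 2 (inner x overwritten): d = {'inner': {'x': 60, 'y': 13}}

{'inner': {'x': 60, 'y': 13}}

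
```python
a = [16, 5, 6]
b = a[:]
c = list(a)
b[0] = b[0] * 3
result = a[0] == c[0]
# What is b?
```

After line 1: a = [16, 5, 6]
After line 2 (b = a[:], copy): a = [16, 5, 6], b = [16, 5, 6]
After line 3 (c = list(a) is a copy, new object): c = [16, 5, 6]
After line 4 (b[0] = 16 * 3 = 48; only b mutates (copy)): a = [16, 5, 6], b = [48, 5, 6], c = [16, 5, 6]
After line 5 (a[0] = 16, c[0] = 16; result = True)

[48, 5, 6]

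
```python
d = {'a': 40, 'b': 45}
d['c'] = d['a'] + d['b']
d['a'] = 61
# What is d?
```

After line 1: d = {'a': 40, 'b': 45}
After line 2 (d['c'] = 40 + 45): d = {'a': 40, 'b': 45, 'c': 85}
After line 3: d = {'a': 61, 'b': 45, 'c': 85}

{'a': 61, 'b': 45, 'c': 85}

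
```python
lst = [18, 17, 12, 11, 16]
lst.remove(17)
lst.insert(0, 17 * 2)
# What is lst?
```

After line 1: lst = [18, 17, 12, 11, 16]
After line 2 (remove first 17): lst = [18, 12, 11, 16]
After line 3 (insert 34 at index 0): lst = [34, 18, 12, 11, 16]

[34, 18, 12, 11, 16]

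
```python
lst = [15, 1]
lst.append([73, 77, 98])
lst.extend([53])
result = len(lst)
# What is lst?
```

After line 1: lst = [15, 1]
After line 2 (append adds [73, 77, 98] as single element): lst = [15, 1, [73, 77, 98]]
After line 3 (extend unpacks [53], adds 53): lst = [15, 1, [73, 77, 98], 53]
After line 4: result = len(lst) = 4

[15, 1, [73, 77, 98], 53]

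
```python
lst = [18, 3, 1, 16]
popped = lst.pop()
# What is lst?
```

[18, 3, 1]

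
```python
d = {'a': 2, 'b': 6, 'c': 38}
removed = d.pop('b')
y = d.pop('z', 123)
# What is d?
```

After line 1: d = {'a': 2, 'b': 6, 'c': 38}
After line 2 (pop 'b' returns 6): d = {'a': 2, 'c': 38}, removed = 6
After line 3 (pop 'z' missing, returns default 123): d = {'a': 2, 'c': 38}, y = 123

{'a': 2, 'c': 38}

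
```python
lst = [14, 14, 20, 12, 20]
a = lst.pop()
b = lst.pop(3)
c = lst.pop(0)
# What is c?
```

After line 1: lst = [14, 14, 20, 12, 20]
After line 2 (pop() -> a = 20): lst = [14, 14, 20, 12]
After line 3 (pop(3) -> b = 12): lst = [14, 14, 20]
After line 4 (pop(0) -> c = 14): lst = [14, 20]

14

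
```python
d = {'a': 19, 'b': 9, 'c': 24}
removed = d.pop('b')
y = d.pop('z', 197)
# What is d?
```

After line 1: d = {'a': 19, 'b': 9, 'c': 24}
After line 2 (pop 'b' returns 9): d = {'a': 19, 'c': 24}, removed = 9
After line 3 (pop 'z' missing, returns default 197): d = {'a': 19, 'c': 24}, y = 197

{'a': 19, 'c': 24}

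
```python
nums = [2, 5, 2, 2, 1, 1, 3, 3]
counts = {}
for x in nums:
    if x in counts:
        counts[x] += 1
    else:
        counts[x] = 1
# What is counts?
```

Initial: counts = {}, nums = [2, 5, 2, 2, 1, 1, 3, 3]
See 2: counts = {2: 1}
See 5: counts = {2: 1, 5: 1}
See 2: counts = {2: 2, 5: 1}
See 2: counts = {2: 3, 5: 1}
See 1: counts = {2: 3, 5: 1, 1: 1}
See 1: counts = {2: 3, 5: 1, 1: 2}
See 3: counts = {2: 3, 5: 1, 1: 2, 3: 1}
See 3: counts = {2: 3, 5: 1, 1: 2, 3: 2}

{2: 3, 5: 1, 1: 2, 3: 2}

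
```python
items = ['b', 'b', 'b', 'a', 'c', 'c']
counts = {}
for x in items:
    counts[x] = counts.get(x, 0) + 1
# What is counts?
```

Initial: counts = {}, items = ['b', 'b', 'b', 'a', 'c', 'c']
See 'b': counts = {'b': 1}
See 'b': counts = {'b': 2}
See 'b': counts = {'b': 3}
See 'a': counts = {'b': 3, 'a': 1}
See 'c': counts = {'b': 3, 'a': 1, 'c': 1}
See 'c': counts = {'b': 3, 'a': 1, 'c': 2}

{'b': 3, 'a': 1, 'c': 2}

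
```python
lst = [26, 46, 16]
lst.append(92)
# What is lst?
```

[26, 46, 16, 92]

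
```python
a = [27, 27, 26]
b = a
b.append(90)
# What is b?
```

After line 1: a = [27, 27, 26]
After line 2 (b = a is an alias, same object): a = [27, 27, 26], b = [27, 27, 26]
After line 3 (b.append mutates the shared list): a = [27, 27, 26, 90], b = [27, 27, 26, 90]

[27, 27, 26, 90]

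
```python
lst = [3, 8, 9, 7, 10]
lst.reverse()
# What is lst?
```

[10, 7, 9, 8, 3]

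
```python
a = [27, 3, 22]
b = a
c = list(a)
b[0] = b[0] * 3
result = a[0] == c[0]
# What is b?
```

After line 1: a = [27, 3, 22]
After line 2 (b = a, alias): a = [27, 3, 22], b = [27, 3, 22]
After line 3 (c = list(a) is a copy, new object): c = [27, 3, 22]
After line 4 (b[0] = 27 * 3 = 81; mutates shared a/b): a = b = [81, 3, 22], c = [27, 3, 22]
After line 5 (a[0] = 81, c[0] = 27; result = False)

[81, 3, 22]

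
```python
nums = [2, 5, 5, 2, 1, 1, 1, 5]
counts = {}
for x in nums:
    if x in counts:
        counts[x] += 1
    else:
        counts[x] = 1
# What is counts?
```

Initial: counts = {}, nums = [2, 5, 5, 2, 1, 1, 1, 5]
See 2: counts = {2: 1}
See 5: counts = {2: 1, 5: 1}
See 5: counts = {2: 1, 5: 2}
See 2: counts = {2: 2, 5: 2}
See 1: counts = {2: 2, 5: 2, 1: 1}
See 1: counts = {2: 2, 5: 2, 1: 2}
See 1: counts = {2: 2, 5: 2, 1: 3}
See 5: counts = {2: 2, 5: 3, 1: 3}

{2: 2, 5: 3, 1: 3}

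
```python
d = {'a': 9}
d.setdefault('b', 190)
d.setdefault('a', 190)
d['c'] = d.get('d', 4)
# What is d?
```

After line 1: d = {'a': 9}
After line 2 (setdefault adds 'b'=190): d = {'a': 9, 'b': 190}
After line 3 (setdefault 'a' no-op, already exists): d = {'a': 9, 'b': 190}
After line 4 (get('d', 4) returns default since 'd' not in d): d = {'a': 9, 'b': 190, 'c': 4}

{'a': 9, 'b': 190, 'c': 4}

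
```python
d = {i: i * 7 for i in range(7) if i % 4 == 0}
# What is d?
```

{0: 0, 4: 28}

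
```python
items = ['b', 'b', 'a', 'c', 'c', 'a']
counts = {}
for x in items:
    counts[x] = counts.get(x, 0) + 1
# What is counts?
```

Initial: counts = {}, items = ['b', 'b', 'a', 'c', 'c', 'a']
See 'b': counts = {'b': 1}
See 'b': counts = {'b': 2}
See 'a': counts = {'b': 2, 'a': 1}
See 'c': counts = {'b': 2, 'a': 1, 'c': 1}
See 'c': counts = {'b': 2, 'a': 1, 'c': 2}
See 'a': counts = {'b': 2, 'a': 2, 'c': 2}

{'b': 2, 'a': 2, 'c': 2}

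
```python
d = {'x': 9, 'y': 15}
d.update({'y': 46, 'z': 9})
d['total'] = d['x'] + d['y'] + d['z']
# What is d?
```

After line 1: d = {'x': 9, 'y': 15}
After line 2 (y overwritten, z added): d = {'x': 9, 'y': 46, 'z': 9}
After line 3 (total = 9 + 46 + 9 = 64): d = {'x': 9, 'y': 46, 'z': 9, 'total': 64}

{'x': 9, 'y': 46, 'z': 9, 'total': 64}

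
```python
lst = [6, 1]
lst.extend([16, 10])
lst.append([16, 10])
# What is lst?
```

After line 1: lst = [6, 1]
After line 2 (extend unpacks [16, 10]): lst = [6, 1, 16, 10]
After line 3 (append adds [16, 10] as single element): lst = [6, 1, 16, 10, [16, 10]]

[6, 1, 16, 10, [16, 10]]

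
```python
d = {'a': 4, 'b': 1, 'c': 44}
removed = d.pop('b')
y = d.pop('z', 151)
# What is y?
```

After line 1: d = {'a': 4, 'b': 1, 'c': 44}
After line 2 (pop 'b' returns 1): d = {'a': 4, 'c': 44}, removed = 1
After line 3 (pop 'z' missing, returns default 151): d = {'a': 4, 'c': 44}, y = 151

151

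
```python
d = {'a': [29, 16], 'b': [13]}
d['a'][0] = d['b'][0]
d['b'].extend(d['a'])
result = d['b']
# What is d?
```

After line 1: d = {'a': [29, 16], 'b': [13]}
After line 2 (a[0] = b[0] = 13): d = {'a': [13, 16], 'b': [13]}
After line 3 (b.extend(a) appends [13, 16]): d = {'a': [13, 16], 'b': [13, 13, 16]}
After line 4: result = d['b'] = [13, 13, 16]

{'a': [13, 16], 'b': [13, 13, 16]}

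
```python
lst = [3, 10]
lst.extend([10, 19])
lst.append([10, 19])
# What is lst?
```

After line 1: lst = [3, 10]
After line 2 (extend unpacks [10, 19]): lst = [3, 10, 10, 19]
After line 3 (append adds [10, 19] as single element): lst = [3, 10, 10, 19, [10, 19]]

[3, 10, 10, 19, [10, 19]]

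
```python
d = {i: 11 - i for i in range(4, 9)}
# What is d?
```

{4: 7, 5: 6, 6: 5, 7: 4, 8: 3}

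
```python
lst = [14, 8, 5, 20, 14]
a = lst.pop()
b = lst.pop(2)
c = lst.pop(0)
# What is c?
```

After line 1: lst = [14, 8, 5, 20, 14]
After line 2 (pop() -> a = 14): lst = [14, 8, 5, 20]
After line 3 (pop(2) -> b = 5): lst = [14, 8, 20]
After line 4 (pop(0) -> c = 14): lst = [8, 20]

14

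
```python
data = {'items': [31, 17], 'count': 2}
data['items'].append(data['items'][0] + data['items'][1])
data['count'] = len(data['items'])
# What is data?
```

After line 1: data = {'items': [31, 17], 'count': 2}
After line 2 (append 31 + 17 = 48): data = {'items': [31, 17, 48], 'count': 2}
After line 3 (count = len(items) = 3): data = {'items': [31, 17, 48], 'count': 3}

{'items': [31, 17, 48], 'count': 3}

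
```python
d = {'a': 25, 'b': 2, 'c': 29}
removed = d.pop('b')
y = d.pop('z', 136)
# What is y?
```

After line 1: d = {'a': 25, 'b': 2, 'c': 29}
After line 2 (pop 'b' returns 2): d = {'a': 25, 'c': 29}, removed = 2
After line 3 (pop 'z' missing, returns default 136): d = {'a': 25, 'c': 29}, y = 136

136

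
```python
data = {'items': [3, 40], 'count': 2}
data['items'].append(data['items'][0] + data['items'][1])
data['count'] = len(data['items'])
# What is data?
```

After line 1: data = {'items': [3, 40], 'count': 2}
After line 2 (append 3 + 40 = 43): data = {'items': [3, 40, 43], 'count': 2}
After line 3 (count = len(items) = 3): data = {'items': [3, 40, 43], 'count': 3}

{'items': [3, 40, 43], 'count': 3}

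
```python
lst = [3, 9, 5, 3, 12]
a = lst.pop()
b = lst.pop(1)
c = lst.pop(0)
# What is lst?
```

After line 1: lst = [3, 9, 5, 3, 12]
After line 2 (pop() -> a = 12): lst = [3, 9, 5, 3]
After line 3 (pop(1) -> b = 9): lst = [3, 5, 3]
After line 4 (pop(0) -> c = 3): lst = [5, 3]

[5, 3]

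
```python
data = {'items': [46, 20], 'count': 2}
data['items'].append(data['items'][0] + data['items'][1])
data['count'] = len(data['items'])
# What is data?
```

After line 1: data = {'items': [46, 20], 'count': 2}
After line 2 (append 46 + 20 = 66): data = {'items': [46, 20, 66], 'count': 2}
After line 3 (count = len(items) = 3): data = {'items': [46, 20, 66], 'count': 3}

{'items': [46, 20, 66], 'count': 3}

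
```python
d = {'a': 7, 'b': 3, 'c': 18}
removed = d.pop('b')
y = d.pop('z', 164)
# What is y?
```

After line 1: d = {'a': 7, 'b': 3, 'c': 18}
After line 2 (pop 'b' returns 3): d = {'a': 7, 'c': 18}, removed = 3
After line 3 (pop 'z' missing, returns default 164): d = {'a': 7, 'c': 18}, y = 164

164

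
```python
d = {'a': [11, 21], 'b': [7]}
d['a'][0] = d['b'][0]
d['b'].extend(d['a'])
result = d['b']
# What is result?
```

After line 1: d = {'a': [11, 21], 'b': [7]}
After line 2 (a[0] = b[0] = 7): d = {'a': [7, 21], 'b': [7]}
After line 3 (b.extend(a) appends [7, 21]): d = {'a': [7, 21], 'b': [7, 7, 21]}
After line 4: result = d['b'] = [7, 7, 21]

[7, 7, 21]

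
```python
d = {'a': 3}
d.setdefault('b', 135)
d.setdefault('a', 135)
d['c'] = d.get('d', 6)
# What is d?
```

After line 1: d = {'a': 3}
After line 2 (setdefault adds 'b'=135): d = {'a': 3, 'b': 135}
After line 3 (setdefault 'a' no-op, already exists): d = {'a': 3, 'b': 135}
After line 4 (get('d', 6) returns default since 'd' not in d): d = {'a': 3, 'b': 135, 'c': 6}

{'a': 3, 'b': 135, 'c': 6}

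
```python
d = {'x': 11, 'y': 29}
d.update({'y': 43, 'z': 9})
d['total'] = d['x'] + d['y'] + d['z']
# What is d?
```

After line 1: d = {'x': 11, 'y': 29}
After line 2 (y overwritten, z added): d = {'x': 11, 'y': 43, 'z': 9}
After line 3 (total = 11 + 43 + 9 = 63): d = {'x': 11, 'y': 43, 'z': 9, 'total': 63}

{'x': 11, 'y': 43, 'z': 9, 'total': 63}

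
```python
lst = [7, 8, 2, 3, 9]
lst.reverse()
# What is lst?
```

[9, 3, 2, 8, 7]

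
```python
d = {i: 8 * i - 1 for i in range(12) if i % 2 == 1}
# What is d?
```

{1: 7, 3: 23, 5: 39, 7: 55, 9: 71, 11: 87}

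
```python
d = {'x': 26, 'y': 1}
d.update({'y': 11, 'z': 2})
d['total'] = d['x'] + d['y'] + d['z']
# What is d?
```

After line 1: d = {'x': 26, 'y': 1}
After line 2 (y overwritten, z added): d = {'x': 26, 'y': 11, 'z': 2}
After line 3 (total = 26 + 11 + 2 = 39): d = {'x': 26, 'y': 11, 'z': 2, 'total': 39}

{'x': 26, 'y': 11, 'z': 2, 'total': 39}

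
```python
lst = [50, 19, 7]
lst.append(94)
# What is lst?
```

[50, 19, 7, 94]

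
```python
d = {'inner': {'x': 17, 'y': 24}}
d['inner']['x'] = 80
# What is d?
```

After line 1: d = {'inner': {'x': 17, 'y': 24}}
After line 2 (inner x overwritten): d = {'inner': {'x': 80, 'y': 24}}

{'inner': {'x': 80, 'y': 24}}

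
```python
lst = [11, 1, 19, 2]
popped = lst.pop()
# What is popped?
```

2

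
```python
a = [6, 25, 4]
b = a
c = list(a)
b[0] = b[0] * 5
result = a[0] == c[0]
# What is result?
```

After line 1: a = [6, 25, 4]
After line 2 (b = a, alias): a = [6, 25, 4], b = [6, 25, 4]
After line 3 (c = list(a) is a copy, new object): c = [6, 25, 4]
After line 4 (b[0] = 6 * 5 = 30; mutates shared a/b): a = b = [30, 25, 4], c = [6, 25, 4]
After line 5 (a[0] = 30, c[0] = 6; result = False)

False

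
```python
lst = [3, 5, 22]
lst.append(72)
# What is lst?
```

[3, 5, 22, 72]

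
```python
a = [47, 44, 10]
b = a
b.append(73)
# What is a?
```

After line 1: a = [47, 44, 10]
After line 2 (b = a is an alias, same object): a = [47, 44, 10], b = [47, 44, 10]
After line 3 (b.append mutates the shared list): a = [47, 44, 10, 73], b = [47, 44, 10, 73]

[47, 44, 10, 73]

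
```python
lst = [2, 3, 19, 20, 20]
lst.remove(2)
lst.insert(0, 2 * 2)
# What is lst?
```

After line 1: lst = [2, 3, 19, 20, 20]
After line 2 (remove first 2): lst = [3, 19, 20, 20]
After line 3 (insert 4 at index 0): lst = [4, 3, 19, 20, 20]

[4, 3, 19, 20, 20]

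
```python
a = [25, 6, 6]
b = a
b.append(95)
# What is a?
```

After line 1: a = [25, 6, 6]
After line 2 (b = a is an alias, same object): a = [25, 6, 6], b = [25, 6, 6]
After line 3 (b.append mutates the shared list): a = [25, 6, 6, 95], b = [25, 6, 6, 95]

[25, 6, 6, 95]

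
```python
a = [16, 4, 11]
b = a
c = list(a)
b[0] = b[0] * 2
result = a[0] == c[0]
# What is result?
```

After line 1: a = [16, 4, 11]
After line 2 (b = a, alias): a = [16, 4, 11], b = [16, 4, 11]
After line 3 (c = list(a) is a copy, new object): c = [16, 4, 11]
After line 4 (b[0] = 16 * 2 = 32; mutates shared a/b): a = b = [32, 4, 11], c = [16, 4, 11]
After line 5 (a[0] = 32, c[0] = 16; result = False)

False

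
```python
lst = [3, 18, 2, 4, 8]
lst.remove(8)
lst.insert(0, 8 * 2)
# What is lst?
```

After line 1: lst = [3, 18, 2, 4, 8]
After line 2 (remove first 8): lst = [3, 18, 2, 4]
After line 3 (insert 16 at index 0): lst = [16, 3, 18, 2, 4]

[16, 3, 18, 2, 4]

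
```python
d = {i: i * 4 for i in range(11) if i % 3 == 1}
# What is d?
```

{1: 4, 4: 16, 7: 28, 10: 40}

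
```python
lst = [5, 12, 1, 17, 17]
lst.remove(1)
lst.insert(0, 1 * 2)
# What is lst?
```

After line 1: lst = [5, 12, 1, 17, 17]
After line 2 (remove first 1): lst = [5, 12, 17, 17]
After line 3 (insert 2 at index 0): lst = [2, 5, 12, 17, 17]

[2, 5, 12, 17, 17]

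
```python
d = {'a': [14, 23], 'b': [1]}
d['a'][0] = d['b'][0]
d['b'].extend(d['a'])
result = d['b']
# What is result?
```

After line 1: d = {'a': [14, 23], 'b': [1]}
After line 2 (a[0] = b[0] = 1): d = {'a': [1, 23], 'b': [1]}
After line 3 (b.extend(a) appends [1, 23]): d = {'a': [1, 23], 'b': [1, 1, 23]}
After line 4: result = d['b'] = [1, 1, 23]

[1, 1, 23]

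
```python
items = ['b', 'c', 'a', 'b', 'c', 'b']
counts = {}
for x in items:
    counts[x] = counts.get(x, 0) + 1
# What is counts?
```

Initial: counts = {}, items = ['b', 'c', 'a', 'b', 'c', 'b']
See 'b': counts = {'b': 1}
See 'c': counts = {'b': 1, 'c': 1}
See 'a': counts = {'b': 1, 'c': 1, 'a': 1}
See 'b': counts = {'b': 2, 'c': 1, 'a': 1}
See 'c': counts = {'b': 2, 'c': 2, 'a': 1}
See 'b': counts = {'b': 3, 'c': 2, 'a': 1}

{'b': 3, 'c': 2, 'a': 1}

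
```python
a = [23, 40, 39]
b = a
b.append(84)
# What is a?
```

After line 1: a = [23, 40, 39]
After line 2 (b = a is an alias, same object): a = [23, 40, 39], b = [23, 40, 39]
After line 3 (b.append mutates the shared list): a = [23, 40, 39, 84], b = [23, 40, 39, 84]

[23, 40, 39, 84]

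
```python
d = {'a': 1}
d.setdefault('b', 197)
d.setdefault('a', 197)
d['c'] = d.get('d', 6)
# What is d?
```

After line 1: d = {'a': 1}
After line 2 (setdefault adds 'b'=197): d = {'a': 1, 'b': 197}
After line 3 (setdefault 'a' no-op, already exists): d = {'a': 1, 'b': 197}
After line 4 (get('d', 6) returns default since 'd' not in d): d = {'a': 1, 'b': 197, 'c': 6}

{'a': 1, 'b': 197, 'c': 6}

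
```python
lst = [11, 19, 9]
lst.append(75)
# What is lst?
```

[11, 19, 9, 75]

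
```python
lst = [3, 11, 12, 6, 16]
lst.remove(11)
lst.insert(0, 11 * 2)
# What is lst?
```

After line 1: lst = [3, 11, 12, 6, 16]
After line 2 (remove first 11): lst = [3, 12, 6, 16]
After line 3 (insert 22 at index 0): lst = [22, 3, 12, 6, 16]

[22, 3, 12, 6, 16]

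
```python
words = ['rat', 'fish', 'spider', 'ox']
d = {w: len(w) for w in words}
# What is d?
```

{'rat': 3, 'fish': 4, 'spider': 6, 'ox': 2}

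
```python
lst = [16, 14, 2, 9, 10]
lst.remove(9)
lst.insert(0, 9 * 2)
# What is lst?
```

After line 1: lst = [16, 14, 2, 9, 10]
After line 2 (remove first 9): lst = [16, 14, 2, 10]
After line 3 (insert 18 at index 0): lst = [18, 16, 14, 2, 10]

[18, 16, 14, 2, 10]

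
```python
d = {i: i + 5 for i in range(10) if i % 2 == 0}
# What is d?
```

{0: 5, 2: 7, 4: 9, 6: 11, 8: 13}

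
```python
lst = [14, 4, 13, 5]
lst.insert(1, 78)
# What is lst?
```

[14, 78, 4, 13, 5]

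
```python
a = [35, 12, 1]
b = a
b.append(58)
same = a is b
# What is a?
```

After line 1: a = [35, 12, 1]
After line 2 (b = a is an alias, same object): a = [35, 12, 1], b = [35, 12, 1]
After line 3 (b.append mutates the shared list): a = [35, 12, 1, 58], b = [35, 12, 1, 58]
After line 4 (same = a is b; same object -> True): same = True

[35, 12, 1, 58]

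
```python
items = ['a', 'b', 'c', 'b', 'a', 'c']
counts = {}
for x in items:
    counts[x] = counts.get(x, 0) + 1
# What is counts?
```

Initial: counts = {}, items = ['a', 'b', 'c', 'b', 'a', 'c']
See 'a': counts = {'a': 1}
See 'b': counts = {'a': 1, 'b': 1}
See 'c': counts = {'a': 1, 'b': 1, 'c': 1}
See 'b': counts = {'a': 1, 'b': 2, 'c': 1}
See 'a': counts = {'a': 2, 'b': 2, 'c': 1}
See 'c': counts = {'a': 2, 'b': 2, 'c': 2}

{'a': 2, 'b': 2, 'c': 2}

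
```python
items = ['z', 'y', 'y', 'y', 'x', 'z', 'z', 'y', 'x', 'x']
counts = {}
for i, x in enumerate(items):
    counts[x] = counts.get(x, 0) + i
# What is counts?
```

Initial: counts = {}, items = ['z', 'y', 'y', 'y', 'x', 'z', 'z', 'y', 'x', 'x']
i=0, x='z': counts = {'z': 0}
i=1, x='y': counts = {'z': 0, 'y': 1}
i=2, x='y': counts = {'z': 0, 'y': 3}
i=3, x='y': counts = {'z': 0, 'y': 6}
i=4, x='x': counts = {'z': 0, 'y': 6, 'x': 4}
i=5, x='z': counts = {'z': 5, 'y': 6, 'x': 4}
i=6, x='z': counts = {'z': 11, 'y': 6, 'x': 4}
i=7, x='y': counts = {'z': 11, 'y': 13, 'x': 4}
i=8, x='x': counts = {'z': 11, 'y': 13, 'x': 12}
i=9, x='x': counts = {'z': 11, 'y': 13, 'x': 21}

{'z': 11, 'y': 13, 'x': 21}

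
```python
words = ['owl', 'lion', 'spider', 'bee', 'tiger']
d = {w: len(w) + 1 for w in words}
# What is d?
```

{'owl': 4, 'lion': 5, 'spider': 7, 'bee': 4, 'tiger': 6}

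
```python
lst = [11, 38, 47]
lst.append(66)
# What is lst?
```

[11, 38, 47, 66]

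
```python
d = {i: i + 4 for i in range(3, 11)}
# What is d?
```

{3: 7, 4: 8, 5: 9, 6: 10, 7: 11, 8: 12, 9: 13, 10: 14}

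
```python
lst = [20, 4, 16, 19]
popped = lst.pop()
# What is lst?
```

[20, 4, 16]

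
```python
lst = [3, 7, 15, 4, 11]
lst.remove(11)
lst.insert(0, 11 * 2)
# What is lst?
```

After line 1: lst = [3, 7, 15, 4, 11]
After line 2 (remove first 11): lst = [3, 7, 15, 4]
After line 3 (insert 22 at index 0): lst = [22, 3, 7, 15, 4]

[22, 3, 7, 15, 4]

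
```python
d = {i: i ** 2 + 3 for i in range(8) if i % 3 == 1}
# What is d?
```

{1: 4, 4: 19, 7: 52}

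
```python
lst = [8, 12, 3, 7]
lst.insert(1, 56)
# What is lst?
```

[8, 56, 12, 3, 7]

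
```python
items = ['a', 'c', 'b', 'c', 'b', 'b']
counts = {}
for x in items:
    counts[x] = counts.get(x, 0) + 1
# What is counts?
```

Initial: counts = {}, items = ['a', 'c', 'b', 'c', 'b', 'b']
See 'a': counts = {'a': 1}
See 'c': counts = {'a': 1, 'c': 1}
See 'b': counts = {'a': 1, 'c': 1, 'b': 1}
See 'c': counts = {'a': 1, 'c': 2, 'b': 1}
See 'b': counts = {'a': 1, 'c': 2, 'b': 2}
See 'b': counts = {'a': 1, 'c': 2, 'b': 3}

{'a': 1, 'c': 2, 'b': 3}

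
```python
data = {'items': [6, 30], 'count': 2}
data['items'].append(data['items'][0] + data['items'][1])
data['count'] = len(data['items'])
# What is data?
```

After line 1: data = {'items': [6, 30], 'count': 2}
After line 2 (append 6 + 30 = 36): data = {'items': [6, 30, 36], 'count': 2}
After line 3 (count = len(items) = 3): data = {'items': [6, 30, 36], 'count': 3}

{'items': [6, 30, 36], 'count': 3}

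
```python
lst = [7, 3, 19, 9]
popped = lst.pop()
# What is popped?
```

9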